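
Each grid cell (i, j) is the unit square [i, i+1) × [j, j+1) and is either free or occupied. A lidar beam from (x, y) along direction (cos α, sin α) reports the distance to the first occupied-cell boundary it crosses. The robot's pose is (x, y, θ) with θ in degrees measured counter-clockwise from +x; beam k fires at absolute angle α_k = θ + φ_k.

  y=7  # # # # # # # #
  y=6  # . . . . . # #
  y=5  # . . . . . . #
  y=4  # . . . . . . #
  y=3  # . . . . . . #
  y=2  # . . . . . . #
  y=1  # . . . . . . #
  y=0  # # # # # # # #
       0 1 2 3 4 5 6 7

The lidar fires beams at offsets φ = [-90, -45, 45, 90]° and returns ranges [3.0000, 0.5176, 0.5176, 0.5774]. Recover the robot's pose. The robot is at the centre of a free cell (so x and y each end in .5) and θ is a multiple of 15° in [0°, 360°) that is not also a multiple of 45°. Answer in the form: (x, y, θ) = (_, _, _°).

The pose lattice has 35·16 = 560 candidates. Test each by forward raycasting.
  (3.5, 6.5, 255°): beam 1 = 1.9319 ≠ 3.0000 ✗
  (3.5, 5.5, 105°): beam 1 = 2.5882 ≠ 3.0000 ✗
  (6.5, 3.5, 60°): beam 1 = 0.5774 ≠ 3.0000 ✗
  …
  (5.5, 6.5, 30°): r_1=3.0000, r_2=0.5176, r_3=0.5176, r_4=0.5774 — all match ✓
Only this pose fits every beam.

(x, y, θ) = (5.5, 6.5, 30°)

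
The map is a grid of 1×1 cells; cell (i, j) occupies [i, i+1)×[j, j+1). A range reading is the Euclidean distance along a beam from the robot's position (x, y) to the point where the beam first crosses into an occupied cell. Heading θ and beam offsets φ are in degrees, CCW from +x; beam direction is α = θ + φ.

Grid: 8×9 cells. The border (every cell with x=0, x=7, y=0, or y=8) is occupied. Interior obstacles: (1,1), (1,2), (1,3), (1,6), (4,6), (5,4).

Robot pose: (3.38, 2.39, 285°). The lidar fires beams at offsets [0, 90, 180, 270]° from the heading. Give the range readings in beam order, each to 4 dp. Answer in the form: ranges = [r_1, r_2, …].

beam 1: φ=0°, α=285°
  direction (0.2588, -0.9659); cell (3,2); t to first gridline: x 2.3955, y 0.4038 (then +3.8637 / +1.0353)
    (3,1) via y @ 0.4038
    (3,0) via y @ 1.4390  # hit
  → r_1 = 1.4390
beam 2: φ=90°, α=15°
  direction (0.9659, 0.2588); cell (3,2); t to first gridline: x 0.6419, y 2.3569 (then +1.0353 / +3.8637)
    (4,2) via x @ 0.6419
    (5,2) via x @ 1.6771
    (5,3) via y @ 2.3569
    (6,3) via x @ 2.7124
    (7,3) via x @ 3.7477  # hit
  → r_2 = 3.7477
beam 3: φ=180°, α=105°
  direction (-0.2588, 0.9659); cell (3,2); t to first gridline: x 1.4682, y 0.6315 (then +3.8637 / +1.0353)
    (3,3) via y @ 0.6315
    (2,3) via x @ 1.4682
    (2,4) via y @ 1.6668
    (2,5) via y @ 2.7021
    (2,6) via y @ 3.7373
    (2,7) via y @ 4.7726
    (1,7) via x @ 5.3319
    (1,8) via y @ 5.8079  # hit
  → r_3 = 5.8079
beam 4: φ=270°, α=195°
  direction (-0.9659, -0.2588); cell (3,2); t to first gridline: x 0.3934, y 1.5068 (then +1.0353 / +3.8637)
    (2,2) via x @ 0.3934
    (1,2) via x @ 1.4287  # hit
  → r_4 = 1.4287

ranges = [1.4390, 3.7477, 5.8079, 1.4287]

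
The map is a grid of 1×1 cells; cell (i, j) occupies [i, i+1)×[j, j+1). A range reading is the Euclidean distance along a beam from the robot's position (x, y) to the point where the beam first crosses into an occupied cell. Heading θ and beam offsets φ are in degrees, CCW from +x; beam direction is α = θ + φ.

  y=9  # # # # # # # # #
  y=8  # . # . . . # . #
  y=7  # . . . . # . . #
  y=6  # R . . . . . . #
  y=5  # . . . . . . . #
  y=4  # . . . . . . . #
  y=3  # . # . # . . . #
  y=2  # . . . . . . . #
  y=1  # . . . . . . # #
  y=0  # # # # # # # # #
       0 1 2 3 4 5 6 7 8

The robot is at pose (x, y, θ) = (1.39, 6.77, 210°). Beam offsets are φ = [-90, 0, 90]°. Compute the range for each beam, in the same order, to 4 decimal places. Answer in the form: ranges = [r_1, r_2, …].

beam 1: φ=-90°, α=120°
  d=(-0.5000,0.8660)  start (1,6)  tX=0.7800 tY=0.2656  stride 1/|dx|=2.0000 1/|dy|=1.1547
    cross y-line → (1,7), t=0.2656
    cross x-line → (0,7), t=0.7800 (wall)
  → r_1 = 0.7800
beam 2: φ=0°, α=210°
  d=(-0.8660,-0.5000)  start (1,6)  tX=0.4503 tY=1.5400  stride 1/|dx|=1.1547 1/|dy|=2.0000
    cross x-line → (0,6), t=0.4503 (wall)
  → r_2 = 0.4503
beam 3: φ=90°, α=300°
  d=(0.5000,-0.8660)  start (1,6)  tX=1.2200 tY=0.8891  stride 1/|dx|=2.0000 1/|dy|=1.1547
    cross y-line → (1,5), t=0.8891
    cross x-line → (2,5), t=1.2200
    cross y-line → (2,4), t=2.0438
    cross y-line → (2,3), t=3.1985 (wall)
  → r_3 = 3.1985

ranges = [0.7800, 0.4503, 3.1985]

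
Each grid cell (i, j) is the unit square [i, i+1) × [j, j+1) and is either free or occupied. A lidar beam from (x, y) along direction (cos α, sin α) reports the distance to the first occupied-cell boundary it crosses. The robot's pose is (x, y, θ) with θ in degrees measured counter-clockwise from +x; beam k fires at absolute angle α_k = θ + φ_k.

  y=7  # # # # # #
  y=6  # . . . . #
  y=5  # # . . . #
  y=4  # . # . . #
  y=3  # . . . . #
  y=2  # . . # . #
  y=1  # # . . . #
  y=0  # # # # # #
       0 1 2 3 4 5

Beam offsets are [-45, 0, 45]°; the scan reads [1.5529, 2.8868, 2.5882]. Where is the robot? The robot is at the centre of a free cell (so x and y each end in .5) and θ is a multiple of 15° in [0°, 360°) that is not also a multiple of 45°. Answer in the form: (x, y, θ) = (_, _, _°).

Candidates: 20 free-cell centres × 16 headings = 320 poses. Raycast each; keep the one whose scan matches to 4 dp.
  (3.5, 5.5, 120°): beam 2 = 1.7321 ≠ 2.8868 ✗
  (4.5, 4.5, 120°): beam 1 = 1.9319 ≠ 1.5529 ✗
  (3.5, 1.5, 75°): beam 1 = 1.7321 ≠ 1.5529 ✗
  (4.5, 1.5, 60°): beam 1 = 0.5176 ≠ 1.5529 ✗
  …
  (3.5, 4.5, 60°): r_1=1.5529, r_2=2.8868, r_3=2.5882 — all match ✓
Unique over the lattice → pose = (3.5, 4.5, 60°).

(x, y, θ) = (3.5, 4.5, 60°)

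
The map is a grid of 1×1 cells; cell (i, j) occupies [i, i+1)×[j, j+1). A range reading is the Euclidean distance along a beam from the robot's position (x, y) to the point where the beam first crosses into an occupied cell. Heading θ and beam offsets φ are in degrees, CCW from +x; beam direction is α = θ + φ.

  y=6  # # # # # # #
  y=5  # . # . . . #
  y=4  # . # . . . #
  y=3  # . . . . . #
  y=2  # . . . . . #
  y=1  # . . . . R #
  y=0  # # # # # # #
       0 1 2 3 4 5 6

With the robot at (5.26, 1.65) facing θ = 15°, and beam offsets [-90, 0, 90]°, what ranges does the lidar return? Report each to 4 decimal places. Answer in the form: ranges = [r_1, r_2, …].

beam 1: φ=-90°, α=285°
  dir = (cos 285°, sin 285°) = (0.2588, -0.9659); from cell (5,1)
  next x-line at t=2.8591, next y-line at t=0.6729; Δt_x=3.8637, Δt_y=1.0353
    y: enter (5,0) at t=0.6729 ← occupied
  → r_1 = 0.6729
beam 2: φ=0°, α=15°
  dir = (cos 15°, sin 15°) = (0.9659, 0.2588); from cell (5,1)
  next x-line at t=0.7661, next y-line at t=1.3523; Δt_x=1.0353, Δt_y=3.8637
    x: enter (6,1) at t=0.7661 ← occupied
  → r_2 = 0.7661
beam 3: φ=90°, α=105°
  dir = (cos 105°, sin 105°) = (-0.2588, 0.9659); from cell (5,1)
  next x-line at t=1.0046, next y-line at t=0.3623; Δt_x=3.8637, Δt_y=1.0353
    y: enter (5,2) at t=0.3623
    x: enter (4,2) at t=1.0046
    y: enter (4,3) at t=1.3976
    y: enter (4,4) at t=2.4329
    y: enter (4,5) at t=3.4682
    y: enter (4,6) at t=4.5035 ← occupied
  → r_3 = 4.5035

ranges = [0.6729, 0.7661, 4.5035]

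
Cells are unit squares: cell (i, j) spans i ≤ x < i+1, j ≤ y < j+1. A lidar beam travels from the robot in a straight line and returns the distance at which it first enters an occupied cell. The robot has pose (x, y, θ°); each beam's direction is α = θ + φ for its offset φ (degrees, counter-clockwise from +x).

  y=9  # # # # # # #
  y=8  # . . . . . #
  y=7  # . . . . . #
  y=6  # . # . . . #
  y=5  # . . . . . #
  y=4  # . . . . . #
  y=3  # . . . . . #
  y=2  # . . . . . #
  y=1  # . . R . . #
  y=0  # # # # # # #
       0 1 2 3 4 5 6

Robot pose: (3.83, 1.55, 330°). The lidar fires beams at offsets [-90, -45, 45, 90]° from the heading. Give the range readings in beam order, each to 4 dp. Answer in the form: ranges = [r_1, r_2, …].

beam 1: φ=-90°, α=240°
  dir = (cos 240°, sin 240°) = (-0.5000, -0.8660); from cell (3,1)
  next x-line at t=1.6600, next y-line at t=0.6351; Δt_x=2.0000, Δt_y=1.1547
    y: enter (3,0) at t=0.6351 ← occupied
  → r_1 = 0.6351
beam 2: φ=-45°, α=285°
  dir = (cos 285°, sin 285°) = (0.2588, -0.9659); from cell (3,1)
  next x-line at t=0.6568, next y-line at t=0.5694; Δt_x=3.8637, Δt_y=1.0353
    y: enter (3,0) at t=0.5694 ← occupied
  → r_2 = 0.5694
beam 3: φ=45°, α=15°
  dir = (cos 15°, sin 15°) = (0.9659, 0.2588); from cell (3,1)
  next x-line at t=0.1760, next y-line at t=1.7387; Δt_x=1.0353, Δt_y=3.8637
    x: enter (4,1) at t=0.1760
    x: enter (5,1) at t=1.2113
    y: enter (5,2) at t=1.7387
    x: enter (6,2) at t=2.2465 ← occupied
  → r_3 = 2.2465
beam 4: φ=90°, α=60°
  dir = (cos 60°, sin 60°) = (0.5000, 0.8660); from cell (3,1)
  next x-line at t=0.3400, next y-line at t=0.5196; Δt_x=2.0000, Δt_y=1.1547
    x: enter (4,1) at t=0.3400
    y: enter (4,2) at t=0.5196
    y: enter (4,3) at t=1.6743
    x: enter (5,3) at t=2.3400
    y: enter (5,4) at t=2.8290
    y: enter (5,5) at t=3.9837
    x: enter (6,5) at t=4.3400 ← occupied
  → r_4 = 4.3400

ranges = [0.6351, 0.5694, 2.2465, 4.3400]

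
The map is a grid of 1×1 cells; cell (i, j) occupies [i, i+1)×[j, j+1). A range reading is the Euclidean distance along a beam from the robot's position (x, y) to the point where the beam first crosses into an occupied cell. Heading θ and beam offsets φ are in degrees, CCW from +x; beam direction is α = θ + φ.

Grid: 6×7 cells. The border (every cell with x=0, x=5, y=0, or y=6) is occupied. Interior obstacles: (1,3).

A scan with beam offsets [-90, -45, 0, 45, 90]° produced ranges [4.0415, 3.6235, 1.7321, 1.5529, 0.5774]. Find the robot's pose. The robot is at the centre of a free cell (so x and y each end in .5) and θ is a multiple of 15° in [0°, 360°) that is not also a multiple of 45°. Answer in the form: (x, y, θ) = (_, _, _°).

(x, y, θ) = (1.5, 4.5, 60°)

The pose lattice has 19·16 = 304 candidates. Test each by forward raycasting.
  (4.5, 3.5, 165°): beam 1 = 1.9319 ≠ 4.0415 ✗
  (4.5, 2.5, 120°): beam 1 = 0.5774 ≠ 4.0415 ✗
  (2.5, 1.5, 240°): beam 1 = 1.7321 ≠ 4.0415 ✗
  …
  (1.5, 4.5, 60°): r_1=4.0415, r_2=3.6235, r_3=1.7321, r_4=1.5529, r_5=0.5774 — all match ✓
Only this pose fits every beam.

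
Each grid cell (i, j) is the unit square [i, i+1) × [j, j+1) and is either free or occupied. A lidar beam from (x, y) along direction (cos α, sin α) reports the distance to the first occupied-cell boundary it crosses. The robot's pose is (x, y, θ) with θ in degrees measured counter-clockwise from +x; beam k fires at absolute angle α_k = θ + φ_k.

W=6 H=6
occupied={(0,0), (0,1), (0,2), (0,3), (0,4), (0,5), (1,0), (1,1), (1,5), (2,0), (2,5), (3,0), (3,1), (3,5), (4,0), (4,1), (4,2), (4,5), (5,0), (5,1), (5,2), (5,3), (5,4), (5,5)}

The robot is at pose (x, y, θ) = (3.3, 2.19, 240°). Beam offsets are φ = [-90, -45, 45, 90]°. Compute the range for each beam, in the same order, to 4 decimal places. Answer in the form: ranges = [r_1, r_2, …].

beam 1: φ=-90°, α=150°
  cosα=-0.8660 sinα=0.5000 | (3,2) | tMaxX 0.3464 tMaxY 1.6200 | tΔX 1.1547 tΔY 2.0000
    t=0.3464 [x] (2,2)
    t=1.5011 [x] (1,2)
    t=1.6200 [y] (1,3)
    t=2.6558 [x] (0,3) — stop
  → r_1 = 2.6558
beam 2: φ=-45°, α=195°
  cosα=-0.9659 sinα=-0.2588 | (3,2) | tMaxX 0.3106 tMaxY 0.7341 | tΔX 1.0353 tΔY 3.8637
    t=0.3106 [x] (2,2)
    t=0.7341 [y] (2,1)
    t=1.3459 [x] (1,1) — stop
  → r_2 = 1.3459
beam 3: φ=45°, α=285°
  cosα=0.2588 sinα=-0.9659 | (3,2) | tMaxX 2.7046 tMaxY 0.1967 | tΔX 3.8637 tΔY 1.0353
    t=0.1967 [y] (3,1) — stop
  → r_3 = 0.1967
beam 4: φ=90°, α=330°
  cosα=0.8660 sinα=-0.5000 | (3,2) | tMaxX 0.8083 tMaxY 0.3800 | tΔX 1.1547 tΔY 2.0000
    t=0.3800 [y] (3,1) — stop
  → r_4 = 0.3800

ranges = [2.6558, 1.3459, 0.1967, 0.3800]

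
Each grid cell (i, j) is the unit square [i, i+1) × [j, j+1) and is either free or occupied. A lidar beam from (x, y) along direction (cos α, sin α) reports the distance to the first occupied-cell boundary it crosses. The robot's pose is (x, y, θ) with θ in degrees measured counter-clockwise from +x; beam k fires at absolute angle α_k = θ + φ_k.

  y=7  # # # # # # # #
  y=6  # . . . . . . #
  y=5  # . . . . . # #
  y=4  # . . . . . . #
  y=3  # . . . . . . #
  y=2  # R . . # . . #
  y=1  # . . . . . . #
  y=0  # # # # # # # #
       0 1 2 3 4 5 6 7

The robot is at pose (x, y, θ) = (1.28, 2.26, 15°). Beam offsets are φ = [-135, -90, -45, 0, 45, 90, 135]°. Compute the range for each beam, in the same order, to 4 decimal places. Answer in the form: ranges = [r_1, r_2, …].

ranges = [0.5600, 1.3044, 2.5200, 2.8160, 5.4733, 1.0818, 0.3233]

beam 1: φ=-135°, α=240°
  dir = (cos 240°, sin 240°) = (-0.5000, -0.8660); from cell (1,2)
  next x-line at t=0.5600, next y-line at t=0.3002; Δt_x=2.0000, Δt_y=1.1547
    y: enter (1,1) at t=0.3002
    x: enter (0,1) at t=0.5600 ← occupied
  → r_1 = 0.5600
beam 2: φ=-90°, α=285°
  dir = (cos 285°, sin 285°) = (0.2588, -0.9659); from cell (1,2)
  next x-line at t=2.7819, next y-line at t=0.2692; Δt_x=3.8637, Δt_y=1.0353
    y: enter (1,1) at t=0.2692
    y: enter (1,0) at t=1.3044 ← occupied
  → r_2 = 1.3044
beam 3: φ=-45°, α=330°
  dir = (cos 330°, sin 330°) = (0.8660, -0.5000); from cell (1,2)
  next x-line at t=0.8314, next y-line at t=0.5200; Δt_x=1.1547, Δt_y=2.0000
    y: enter (1,1) at t=0.5200
    x: enter (2,1) at t=0.8314
    x: enter (3,1) at t=1.9861
    y: enter (3,0) at t=2.5200 ← occupied
  → r_3 = 2.5200
beam 4: φ=0°, α=15°
  dir = (cos 15°, sin 15°) = (0.9659, 0.2588); from cell (1,2)
  next x-line at t=0.7454, next y-line at t=2.8591; Δt_x=1.0353, Δt_y=3.8637
    x: enter (2,2) at t=0.7454
    x: enter (3,2) at t=1.7807
    x: enter (4,2) at t=2.8160 ← occupied
  → r_4 = 2.8160
beam 5: φ=45°, α=60°
  dir = (cos 60°, sin 60°) = (0.5000, 0.8660); from cell (1,2)
  next x-line at t=1.4400, next y-line at t=0.8545; Δt_x=2.0000, Δt_y=1.1547
    y: enter (1,3) at t=0.8545
    x: enter (2,3) at t=1.4400
    y: enter (2,4) at t=2.0092
    y: enter (2,5) at t=3.1639
    x: enter (3,5) at t=3.4400
    y: enter (3,6) at t=4.3186
    x: enter (4,6) at t=5.4400
    y: enter (4,7) at t=5.4733 ← occupied
  → r_5 = 5.4733
beam 6: φ=90°, α=105°
  dir = (cos 105°, sin 105°) = (-0.2588, 0.9659); from cell (1,2)
  next x-line at t=1.0818, next y-line at t=0.7661; Δt_x=3.8637, Δt_y=1.0353
    y: enter (1,3) at t=0.7661
    x: enter (0,3) at t=1.0818 ← occupied
  → r_6 = 1.0818
beam 7: φ=135°, α=150°
  dir = (cos 150°, sin 150°) = (-0.8660, 0.5000); from cell (1,2)
  next x-line at t=0.3233, next y-line at t=1.4800; Δt_x=1.1547, Δt_y=2.0000
    x: enter (0,2) at t=0.3233 ← occupied
  → r_7 = 0.3233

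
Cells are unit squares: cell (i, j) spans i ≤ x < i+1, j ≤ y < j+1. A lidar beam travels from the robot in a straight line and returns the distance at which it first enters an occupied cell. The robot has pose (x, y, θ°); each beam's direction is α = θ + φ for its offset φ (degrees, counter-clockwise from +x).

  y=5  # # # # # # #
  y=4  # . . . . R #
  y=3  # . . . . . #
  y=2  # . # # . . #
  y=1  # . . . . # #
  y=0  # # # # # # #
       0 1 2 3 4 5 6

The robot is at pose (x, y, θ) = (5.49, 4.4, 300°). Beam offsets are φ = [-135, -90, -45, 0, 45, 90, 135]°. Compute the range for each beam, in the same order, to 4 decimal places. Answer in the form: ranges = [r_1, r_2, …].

ranges = [2.3182, 2.8000, 3.5199, 1.0200, 0.5280, 0.5889, 0.6212]

beam 1: φ=-135°, α=165°
  dir = (cos 165°, sin 165°) = (-0.9659, 0.2588); from cell (5,4)
  next x-line at t=0.5073, next y-line at t=2.3182; Δt_x=1.0353, Δt_y=3.8637
    x: enter (4,4) at t=0.5073
    x: enter (3,4) at t=1.5426
    y: enter (3,5) at t=2.3182 ← occupied
  → r_1 = 2.3182
beam 2: φ=-90°, α=210°
  dir = (cos 210°, sin 210°) = (-0.8660, -0.5000); from cell (5,4)
  next x-line at t=0.5658, next y-line at t=0.8000; Δt_x=1.1547, Δt_y=2.0000
    x: enter (4,4) at t=0.5658
    y: enter (4,3) at t=0.8000
    x: enter (3,3) at t=1.7205
    y: enter (3,2) at t=2.8000 ← occupied
  → r_2 = 2.8000
beam 3: φ=-45°, α=255°
  dir = (cos 255°, sin 255°) = (-0.2588, -0.9659); from cell (5,4)
  next x-line at t=1.8932, next y-line at t=0.4141; Δt_x=3.8637, Δt_y=1.0353
    y: enter (5,3) at t=0.4141
    y: enter (5,2) at t=1.4494
    x: enter (4,2) at t=1.8932
    y: enter (4,1) at t=2.4847
    y: enter (4,0) at t=3.5199 ← occupied
  → r_3 = 3.5199
beam 4: φ=0°, α=300°
  dir = (cos 300°, sin 300°) = (0.5000, -0.8660); from cell (5,4)
  next x-line at t=1.0200, next y-line at t=0.4619; Δt_x=2.0000, Δt_y=1.1547
    y: enter (5,3) at t=0.4619
    x: enter (6,3) at t=1.0200 ← occupied
  → r_4 = 1.0200
beam 5: φ=45°, α=345°
  dir = (cos 345°, sin 345°) = (0.9659, -0.2588); from cell (5,4)
  next x-line at t=0.5280, next y-line at t=1.5455; Δt_x=1.0353, Δt_y=3.8637
    x: enter (6,4) at t=0.5280 ← occupied
  → r_5 = 0.5280
beam 6: φ=90°, α=30°
  dir = (cos 30°, sin 30°) = (0.8660, 0.5000); from cell (5,4)
  next x-line at t=0.5889, next y-line at t=1.2000; Δt_x=1.1547, Δt_y=2.0000
    x: enter (6,4) at t=0.5889 ← occupied
  → r_6 = 0.5889
beam 7: φ=135°, α=75°
  dir = (cos 75°, sin 75°) = (0.2588, 0.9659); from cell (5,4)
  next x-line at t=1.9705, next y-line at t=0.6212; Δt_x=3.8637, Δt_y=1.0353
    y: enter (5,5) at t=0.6212 ← occupied
  → r_7 = 0.6212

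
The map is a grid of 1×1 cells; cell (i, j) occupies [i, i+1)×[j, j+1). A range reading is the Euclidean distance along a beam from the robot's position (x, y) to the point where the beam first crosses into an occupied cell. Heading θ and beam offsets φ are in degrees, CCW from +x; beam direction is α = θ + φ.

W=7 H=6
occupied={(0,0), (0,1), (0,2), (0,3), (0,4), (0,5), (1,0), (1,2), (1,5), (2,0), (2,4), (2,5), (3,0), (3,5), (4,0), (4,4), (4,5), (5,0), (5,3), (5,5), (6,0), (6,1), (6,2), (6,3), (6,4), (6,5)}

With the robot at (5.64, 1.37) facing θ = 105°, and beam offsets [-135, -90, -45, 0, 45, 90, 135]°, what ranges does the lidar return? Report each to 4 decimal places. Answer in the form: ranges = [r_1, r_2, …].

ranges = [0.4157, 0.3727, 0.7200, 1.6875, 5.3578, 1.4296, 0.4272]

beam 1: φ=-135°, α=330°
  d=(0.8660,-0.5000)  start (5,1)  tX=0.4157 tY=0.7400  stride 1/|dx|=1.1547 1/|dy|=2.0000
    cross x-line → (6,1), t=0.4157 (wall)
  → r_1 = 0.4157
beam 2: φ=-90°, α=15°
  d=(0.9659,0.2588)  start (5,1)  tX=0.3727 tY=2.4341  stride 1/|dx|=1.0353 1/|dy|=3.8637
    cross x-line → (6,1), t=0.3727 (wall)
  → r_2 = 0.3727
beam 3: φ=-45°, α=60°
  d=(0.5000,0.8660)  start (5,1)  tX=0.7200 tY=0.7275  stride 1/|dx|=2.0000 1/|dy|=1.1547
    cross x-line → (6,1), t=0.7200 (wall)
  → r_3 = 0.7200
beam 4: φ=0°, α=105°
  d=(-0.2588,0.9659)  start (5,1)  tX=2.4728 tY=0.6522  stride 1/|dx|=3.8637 1/|dy|=1.0353
    cross y-line → (5,2), t=0.6522
    cross y-line → (5,3), t=1.6875 (wall)
  → r_4 = 1.6875
beam 5: φ=45°, α=150°
  d=(-0.8660,0.5000)  start (5,1)  tX=0.7390 tY=1.2600  stride 1/|dx|=1.1547 1/|dy|=2.0000
    cross x-line → (4,1), t=0.7390
    cross y-line → (4,2), t=1.2600
    cross x-line → (3,2), t=1.8937
    cross x-line → (2,2), t=3.0484
    cross y-line → (2,3), t=3.2600
    cross x-line → (1,3), t=4.2031
    cross y-line → (1,4), t=5.2600
    cross x-line → (0,4), t=5.3578 (wall)
  → r_5 = 5.3578
beam 6: φ=90°, α=195°
  d=(-0.9659,-0.2588)  start (5,1)  tX=0.6626 tY=1.4296  stride 1/|dx|=1.0353 1/|dy|=3.8637
    cross x-line → (4,1), t=0.6626
    cross y-line → (4,0), t=1.4296 (wall)
  → r_6 = 1.4296
beam 7: φ=135°, α=240°
  d=(-0.5000,-0.8660)  start (5,1)  tX=1.2800 tY=0.4272  stride 1/|dx|=2.0000 1/|dy|=1.1547
    cross y-line → (5,0), t=0.4272 (wall)
  → r_7 = 0.4272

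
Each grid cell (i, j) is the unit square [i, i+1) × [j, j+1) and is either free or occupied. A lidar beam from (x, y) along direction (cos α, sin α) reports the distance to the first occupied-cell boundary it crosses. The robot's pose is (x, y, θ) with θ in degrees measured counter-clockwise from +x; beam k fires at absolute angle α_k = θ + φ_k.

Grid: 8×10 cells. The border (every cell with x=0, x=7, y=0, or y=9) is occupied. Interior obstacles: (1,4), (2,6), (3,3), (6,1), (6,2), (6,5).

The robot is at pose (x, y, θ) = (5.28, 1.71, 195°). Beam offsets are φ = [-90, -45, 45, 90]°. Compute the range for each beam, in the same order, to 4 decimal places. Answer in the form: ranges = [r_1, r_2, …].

ranges = [7.5472, 2.5800, 0.8198, 0.7350]

beam 1: φ=-90°, α=105°
  d=(-0.2588,0.9659)  start (5,1)  tX=1.0818 tY=0.3002  stride 1/|dx|=3.8637 1/|dy|=1.0353
    cross y-line → (5,2), t=0.3002
    cross x-line → (4,2), t=1.0818
    cross y-line → (4,3), t=1.3355
    cross y-line → (4,4), t=2.3708
    cross y-line → (4,5), t=3.4061
    cross y-line → (4,6), t=4.4413
    cross x-line → (3,6), t=4.9455
    cross y-line → (3,7), t=5.4766
    cross y-line → (3,8), t=6.5119
    cross y-line → (3,9), t=7.5472 (wall)
  → r_1 = 7.5472
beam 2: φ=-45°, α=150°
  d=(-0.8660,0.5000)  start (5,1)  tX=0.3233 tY=0.5800  stride 1/|dx|=1.1547 1/|dy|=2.0000
    cross x-line → (4,1), t=0.3233
    cross y-line → (4,2), t=0.5800
    cross x-line → (3,2), t=1.4780
    cross y-line → (3,3), t=2.5800 (wall)
  → r_2 = 2.5800
beam 3: φ=45°, α=240°
  d=(-0.5000,-0.8660)  start (5,1)  tX=0.5600 tY=0.8198  stride 1/|dx|=2.0000 1/|dy|=1.1547
    cross x-line → (4,1), t=0.5600
    cross y-line → (4,0), t=0.8198 (wall)
  → r_3 = 0.8198
beam 4: φ=90°, α=285°
  d=(0.2588,-0.9659)  start (5,1)  tX=2.7819 tY=0.7350  stride 1/|dx|=3.8637 1/|dy|=1.0353
    cross y-line → (5,0), t=0.7350 (wall)
  → r_4 = 0.7350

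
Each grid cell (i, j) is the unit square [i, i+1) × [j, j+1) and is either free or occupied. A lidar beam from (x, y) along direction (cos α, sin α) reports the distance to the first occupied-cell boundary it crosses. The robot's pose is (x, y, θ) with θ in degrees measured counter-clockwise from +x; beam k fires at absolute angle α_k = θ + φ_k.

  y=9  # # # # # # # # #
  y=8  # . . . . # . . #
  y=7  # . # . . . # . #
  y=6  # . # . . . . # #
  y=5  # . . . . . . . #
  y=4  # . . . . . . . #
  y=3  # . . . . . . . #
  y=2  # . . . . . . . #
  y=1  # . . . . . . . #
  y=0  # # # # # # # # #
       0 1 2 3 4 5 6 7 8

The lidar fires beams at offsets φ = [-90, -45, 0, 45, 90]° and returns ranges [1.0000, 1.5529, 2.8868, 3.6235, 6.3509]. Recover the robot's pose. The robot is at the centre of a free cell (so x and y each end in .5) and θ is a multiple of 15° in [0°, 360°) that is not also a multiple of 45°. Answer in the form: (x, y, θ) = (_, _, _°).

(x, y, θ) = (6.5, 5.5, 120°)

Candidates: 51 free-cell centres × 16 headings = 816 poses. Raycast each; keep the one whose scan matches to 4 dp.
  (3.5, 8.5, 150°): beam 1 = 0.5774 ≠ 1.0000 ✗
  (7.5, 8.5, 195°): beam 1 = 0.5176 ≠ 1.0000 ✗
  (1.5, 4.5, 255°): beam 1 = 0.5176 ≠ 1.0000 ✗
  (1.5, 3.5, 210°): beam 2 = 0.5176 ≠ 1.5529 ✗
  …
  (6.5, 5.5, 120°): r_1=1.0000, r_2=1.5529, r_3=2.8868, r_4=3.6235, r_5=6.3509 — all match ✓
No second candidate reproduces the full scan.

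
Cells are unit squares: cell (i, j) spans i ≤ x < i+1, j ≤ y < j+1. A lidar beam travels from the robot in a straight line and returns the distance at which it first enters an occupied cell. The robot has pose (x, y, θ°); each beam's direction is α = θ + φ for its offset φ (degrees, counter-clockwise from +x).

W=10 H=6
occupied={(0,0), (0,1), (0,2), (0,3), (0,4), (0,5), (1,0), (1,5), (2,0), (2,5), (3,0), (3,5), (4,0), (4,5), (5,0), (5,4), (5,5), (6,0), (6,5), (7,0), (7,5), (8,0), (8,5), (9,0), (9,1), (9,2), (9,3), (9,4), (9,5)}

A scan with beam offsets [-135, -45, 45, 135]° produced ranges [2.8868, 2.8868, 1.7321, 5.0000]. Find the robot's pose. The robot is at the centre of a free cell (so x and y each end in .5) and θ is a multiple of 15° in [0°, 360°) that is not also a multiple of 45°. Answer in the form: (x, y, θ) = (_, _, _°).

(x, y, θ) = (3.5, 2.5, 255°)

Enumerate (i+0.5, j+0.5, θ) over the 31 free cells and 16 admissible headings. For each, cast all 4 beams and compare to the given ranges.
  (1.5, 2.5, 240°): beam 1 = 1.9319 ≠ 2.8868 ✗
  (4.5, 3.5, 195°): beam 1 = 1.0000 ≠ 2.8868 ✗
  (3.5, 3.5, 240°): beam 1 = 1.5529 ≠ 2.8868 ✗
  (4.5, 4.5, 105°): beam 1 = 0.5774 ≠ 2.8868 ✗
  …
  (3.5, 2.5, 255°): r_1=2.8868, r_2=2.8868, r_3=1.7321, r_4=5.0000 — all match ✓
No second candidate reproduces the full scan.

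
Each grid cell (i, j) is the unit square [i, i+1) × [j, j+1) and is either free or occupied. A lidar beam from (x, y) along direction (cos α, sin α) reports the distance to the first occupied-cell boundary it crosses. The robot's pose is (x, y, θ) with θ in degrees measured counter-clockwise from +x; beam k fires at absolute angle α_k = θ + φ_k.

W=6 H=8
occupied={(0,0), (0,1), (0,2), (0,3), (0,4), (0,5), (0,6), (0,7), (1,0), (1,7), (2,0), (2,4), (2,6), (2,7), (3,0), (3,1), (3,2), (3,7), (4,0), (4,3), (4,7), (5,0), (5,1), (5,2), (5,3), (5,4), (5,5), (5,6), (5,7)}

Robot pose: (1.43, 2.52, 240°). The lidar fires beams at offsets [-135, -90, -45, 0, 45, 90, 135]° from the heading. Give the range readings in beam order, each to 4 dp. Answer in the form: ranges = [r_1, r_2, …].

beam 1: φ=-135°, α=105°
  cosα=-0.2588 sinα=0.9659 | (1,2) | tMaxX 1.6614 tMaxY 0.4969 | tΔX 3.8637 tΔY 1.0353
    t=0.4969 [y] (1,3)
    t=1.5322 [y] (1,4)
    t=1.6614 [x] (0,4) — stop
  → r_1 = 1.6614
beam 2: φ=-90°, α=150°
  cosα=-0.8660 sinα=0.5000 | (1,2) | tMaxX 0.4965 tMaxY 0.9600 | tΔX 1.1547 tΔY 2.0000
    t=0.4965 [x] (0,2) — stop
  → r_2 = 0.4965
beam 3: φ=-45°, α=195°
  cosα=-0.9659 sinα=-0.2588 | (1,2) | tMaxX 0.4452 tMaxY 2.0091 | tΔX 1.0353 tΔY 3.8637
    t=0.4452 [x] (0,2) — stop
  → r_3 = 0.4452
beam 4: φ=0°, α=240°
  cosα=-0.5000 sinα=-0.8660 | (1,2) | tMaxX 0.8600 tMaxY 0.6004 | tΔX 2.0000 tΔY 1.1547
    t=0.6004 [y] (1,1)
    t=0.8600 [x] (0,1) — stop
  → r_4 = 0.8600
beam 5: φ=45°, α=285°
  cosα=0.2588 sinα=-0.9659 | (1,2) | tMaxX 2.2023 tMaxY 0.5383 | tΔX 3.8637 tΔY 1.0353
    t=0.5383 [y] (1,1)
    t=1.5736 [y] (1,0) — stop
  → r_5 = 1.5736
beam 6: φ=90°, α=330°
  cosα=0.8660 sinα=-0.5000 | (1,2) | tMaxX 0.6582 tMaxY 1.0400 | tΔX 1.1547 tΔY 2.0000
    t=0.6582 [x] (2,2)
    t=1.0400 [y] (2,1)
    t=1.8129 [x] (3,1) — stop
  → r_6 = 1.8129
beam 7: φ=135°, α=15°
  cosα=0.9659 sinα=0.2588 | (1,2) | tMaxX 0.5901 tMaxY 1.8546 | tΔX 1.0353 tΔY 3.8637
    t=0.5901 [x] (2,2)
    t=1.6254 [x] (3,2) — stop
  → r_7 = 1.6254

ranges = [1.6614, 0.4965, 0.4452, 0.8600, 1.5736, 1.8129, 1.6254]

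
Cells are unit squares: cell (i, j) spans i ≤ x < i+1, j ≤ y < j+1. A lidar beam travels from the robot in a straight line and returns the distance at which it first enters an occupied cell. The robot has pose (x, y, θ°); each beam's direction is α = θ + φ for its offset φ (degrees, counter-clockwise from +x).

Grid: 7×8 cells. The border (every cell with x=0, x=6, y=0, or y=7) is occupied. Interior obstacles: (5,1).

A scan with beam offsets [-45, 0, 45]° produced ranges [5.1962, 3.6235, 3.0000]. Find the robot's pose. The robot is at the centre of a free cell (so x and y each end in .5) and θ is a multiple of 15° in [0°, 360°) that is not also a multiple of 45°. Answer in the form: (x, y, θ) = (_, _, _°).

The pose lattice has 29·16 = 464 candidates. Test each by forward raycasting.
  (3.5, 1.5, 75°): beam 1 = 2.8868 ≠ 5.1962 ✗
  (1.5, 3.5, 165°): beam 1 = 1.0000 ≠ 5.1962 ✗
  (1.5, 6.5, 150°): beam 1 = 0.5176 ≠ 5.1962 ✗
  (2.5, 2.5, 210°): beam 1 = 1.5529 ≠ 5.1962 ✗
  …
  (4.5, 2.5, 165°): r_1=5.1962, r_2=3.6235, r_3=3.0000 — all match ✓
Unique over the lattice → pose = (4.5, 2.5, 165°).

(x, y, θ) = (4.5, 2.5, 165°)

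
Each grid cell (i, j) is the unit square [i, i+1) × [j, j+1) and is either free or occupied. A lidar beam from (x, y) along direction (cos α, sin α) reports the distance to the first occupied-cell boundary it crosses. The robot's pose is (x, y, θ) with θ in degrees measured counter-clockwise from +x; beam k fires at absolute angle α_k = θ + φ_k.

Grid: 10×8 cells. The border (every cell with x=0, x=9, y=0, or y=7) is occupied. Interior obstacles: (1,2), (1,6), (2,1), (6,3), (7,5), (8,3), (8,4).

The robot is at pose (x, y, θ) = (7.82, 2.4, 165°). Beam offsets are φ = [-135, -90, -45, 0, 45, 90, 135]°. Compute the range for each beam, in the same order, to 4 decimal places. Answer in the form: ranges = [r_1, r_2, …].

beam 1: φ=-135°, α=30°
  d=(0.8660,0.5000)  start (7,2)  tX=0.2078 tY=1.2000  stride 1/|dx|=1.1547 1/|dy|=2.0000
    cross x-line → (8,2), t=0.2078
    cross y-line → (8,3), t=1.2000 (wall)
  → r_1 = 1.2000
beam 2: φ=-90°, α=75°
  d=(0.2588,0.9659)  start (7,2)  tX=0.6955 tY=0.6212  stride 1/|dx|=3.8637 1/|dy|=1.0353
    cross y-line → (7,3), t=0.6212
    cross x-line → (8,3), t=0.6955 (wall)
  → r_2 = 0.6955
beam 3: φ=-45°, α=120°
  d=(-0.5000,0.8660)  start (7,2)  tX=1.6400 tY=0.6928  stride 1/|dx|=2.0000 1/|dy|=1.1547
    cross y-line → (7,3), t=0.6928
    cross x-line → (6,3), t=1.6400 (wall)
  → r_3 = 1.6400
beam 4: φ=0°, α=165°
  d=(-0.9659,0.2588)  start (7,2)  tX=0.8489 tY=2.3182  stride 1/|dx|=1.0353 1/|dy|=3.8637
    cross x-line → (6,2), t=0.8489
    cross x-line → (5,2), t=1.8842
    cross y-line → (5,3), t=2.3182
    cross x-line → (4,3), t=2.9195
    cross x-line → (3,3), t=3.9548
    cross x-line → (2,3), t=4.9900
    cross x-line → (1,3), t=6.0253
    cross y-line → (1,4), t=6.1819
    cross x-line → (0,4), t=7.0606 (wall)
  → r_4 = 7.0606
beam 5: φ=45°, α=210°
  d=(-0.8660,-0.5000)  start (7,2)  tX=0.9469 tY=0.8000  stride 1/|dx|=1.1547 1/|dy|=2.0000
    cross y-line → (7,1), t=0.8000
    cross x-line → (6,1), t=0.9469
    cross x-line → (5,1), t=2.1016
    cross y-line → (5,0), t=2.8000 (wall)
  → r_5 = 2.8000
beam 6: φ=90°, α=255°
  d=(-0.2588,-0.9659)  start (7,2)  tX=3.1682 tY=0.4141  stride 1/|dx|=3.8637 1/|dy|=1.0353
    cross y-line → (7,1), t=0.4141
    cross y-line → (7,0), t=1.4494 (wall)
  → r_6 = 1.4494
beam 7: φ=135°, α=300°
  d=(0.5000,-0.8660)  start (7,2)  tX=0.3600 tY=0.4619  stride 1/|dx|=2.0000 1/|dy|=1.1547
    cross x-line → (8,2), t=0.3600
    cross y-line → (8,1), t=0.4619
    cross y-line → (8,0), t=1.6166 (wall)
  → r_7 = 1.6166

ranges = [1.2000, 0.6955, 1.6400, 7.0606, 2.8000, 1.4494, 1.6166]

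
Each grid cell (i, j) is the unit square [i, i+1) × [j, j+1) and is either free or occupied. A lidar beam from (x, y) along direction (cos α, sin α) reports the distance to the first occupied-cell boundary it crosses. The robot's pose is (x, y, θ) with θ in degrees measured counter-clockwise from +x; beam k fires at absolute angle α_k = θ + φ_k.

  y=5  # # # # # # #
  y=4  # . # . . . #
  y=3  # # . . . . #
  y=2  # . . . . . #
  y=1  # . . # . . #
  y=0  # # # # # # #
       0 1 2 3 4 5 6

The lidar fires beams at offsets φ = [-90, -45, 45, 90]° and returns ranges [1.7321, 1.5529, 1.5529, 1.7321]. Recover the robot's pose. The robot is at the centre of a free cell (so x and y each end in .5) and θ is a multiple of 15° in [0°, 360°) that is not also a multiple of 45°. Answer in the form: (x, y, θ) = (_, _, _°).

Enumerate (i+0.5, j+0.5, θ) over the 17 free cells and 16 admissible headings. For each, cast all 4 beams and compare to the given ranges.
  (2.5, 1.5, 150°): beam 1 = 4.0415 ≠ 1.7321 ✗
  (5.5, 2.5, 300°): beam 3 = 0.5176 ≠ 1.5529 ✗
  (4.5, 1.5, 330°): beam 1 = 0.5774 ≠ 1.7321 ✗
  (5.5, 2.5, 120°): beam 1 = 0.5774 ≠ 1.7321 ✗
  (1.5, 2.5, 60°): beam 2 = 4.6587 ≠ 1.5529 ✗
  …
  (4.5, 3.5, 60°): r_1=1.7321, r_2=1.5529, r_3=1.5529, r_4=1.7321 — all match ✓
No second candidate reproduces the full scan.

(x, y, θ) = (4.5, 3.5, 60°)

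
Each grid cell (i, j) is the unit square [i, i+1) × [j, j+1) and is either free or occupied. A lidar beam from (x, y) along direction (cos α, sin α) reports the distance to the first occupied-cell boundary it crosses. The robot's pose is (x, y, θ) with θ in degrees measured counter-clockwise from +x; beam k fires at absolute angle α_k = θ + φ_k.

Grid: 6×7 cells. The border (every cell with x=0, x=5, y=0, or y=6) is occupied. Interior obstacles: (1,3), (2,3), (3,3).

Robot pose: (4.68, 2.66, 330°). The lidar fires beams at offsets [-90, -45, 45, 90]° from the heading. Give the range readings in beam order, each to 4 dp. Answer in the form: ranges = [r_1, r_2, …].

beam 1: φ=-90°, α=240°
  dir = (cos 240°, sin 240°) = (-0.5000, -0.8660); from cell (4,2)
  next x-line at t=1.3600, next y-line at t=0.7621; Δt_x=2.0000, Δt_y=1.1547
    y: enter (4,1) at t=0.7621
    x: enter (3,1) at t=1.3600
    y: enter (3,0) at t=1.9168 ← occupied
  → r_1 = 1.9168
beam 2: φ=-45°, α=285°
  dir = (cos 285°, sin 285°) = (0.2588, -0.9659); from cell (4,2)
  next x-line at t=1.2364, next y-line at t=0.6833; Δt_x=3.8637, Δt_y=1.0353
    y: enter (4,1) at t=0.6833
    x: enter (5,1) at t=1.2364 ← occupied
  → r_2 = 1.2364
beam 3: φ=45°, α=15°
  dir = (cos 15°, sin 15°) = (0.9659, 0.2588); from cell (4,2)
  next x-line at t=0.3313, next y-line at t=1.3137; Δt_x=1.0353, Δt_y=3.8637
    x: enter (5,2) at t=0.3313 ← occupied
  → r_3 = 0.3313
beam 4: φ=90°, α=60°
  dir = (cos 60°, sin 60°) = (0.5000, 0.8660); from cell (4,2)
  next x-line at t=0.6400, next y-line at t=0.3926; Δt_x=2.0000, Δt_y=1.1547
    y: enter (4,3) at t=0.3926
    x: enter (5,3) at t=0.6400 ← occupied
  → r_4 = 0.6400

ranges = [1.9168, 1.2364, 0.3313, 0.6400]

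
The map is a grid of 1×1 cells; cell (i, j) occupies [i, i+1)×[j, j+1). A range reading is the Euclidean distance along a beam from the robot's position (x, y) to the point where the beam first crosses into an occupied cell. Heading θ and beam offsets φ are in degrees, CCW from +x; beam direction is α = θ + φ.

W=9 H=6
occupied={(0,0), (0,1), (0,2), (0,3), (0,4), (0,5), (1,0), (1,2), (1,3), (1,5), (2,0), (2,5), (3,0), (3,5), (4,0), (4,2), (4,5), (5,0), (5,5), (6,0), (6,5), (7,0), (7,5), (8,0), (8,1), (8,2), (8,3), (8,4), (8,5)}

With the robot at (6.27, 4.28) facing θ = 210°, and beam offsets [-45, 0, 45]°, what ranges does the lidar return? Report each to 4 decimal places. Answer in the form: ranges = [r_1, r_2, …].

beam 1: φ=-45°, α=165°
  d=(-0.9659,0.2588)  start (6,4)  tX=0.2795 tY=2.7819  stride 1/|dx|=1.0353 1/|dy|=3.8637
    cross x-line → (5,4), t=0.2795
    cross x-line → (4,4), t=1.3148
    cross x-line → (3,4), t=2.3501
    cross y-line → (3,5), t=2.7819 (wall)
  → r_1 = 2.7819
beam 2: φ=0°, α=210°
  d=(-0.8660,-0.5000)  start (6,4)  tX=0.3118 tY=0.5600  stride 1/|dx|=1.1547 1/|dy|=2.0000
    cross x-line → (5,4), t=0.3118
    cross y-line → (5,3), t=0.5600
    cross x-line → (4,3), t=1.4665
    cross y-line → (4,2), t=2.5600 (wall)
  → r_2 = 2.5600
beam 3: φ=45°, α=255°
  d=(-0.2588,-0.9659)  start (6,4)  tX=1.0432 tY=0.2899  stride 1/|dx|=3.8637 1/|dy|=1.0353
    cross y-line → (6,3), t=0.2899
    cross x-line → (5,3), t=1.0432
    cross y-line → (5,2), t=1.3252
    cross y-line → (5,1), t=2.3604
    cross y-line → (5,0), t=3.3957 (wall)
  → r_3 = 3.3957

ranges = [2.7819, 2.5600, 3.3957]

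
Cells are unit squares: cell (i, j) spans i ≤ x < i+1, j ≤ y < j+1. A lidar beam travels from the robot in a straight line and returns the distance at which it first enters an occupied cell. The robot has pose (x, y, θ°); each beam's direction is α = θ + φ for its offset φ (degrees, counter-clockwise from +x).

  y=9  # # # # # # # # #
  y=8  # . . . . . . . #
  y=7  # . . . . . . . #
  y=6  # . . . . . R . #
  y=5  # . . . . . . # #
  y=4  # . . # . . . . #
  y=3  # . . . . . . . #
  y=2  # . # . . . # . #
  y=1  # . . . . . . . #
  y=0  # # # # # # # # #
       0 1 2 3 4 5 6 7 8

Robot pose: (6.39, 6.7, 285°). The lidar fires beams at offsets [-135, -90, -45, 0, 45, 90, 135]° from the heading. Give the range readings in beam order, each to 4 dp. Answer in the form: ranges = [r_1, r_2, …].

beam 1: φ=-135°, α=150°
  d=(-0.8660,0.5000)  start (6,6)  tX=0.4503 tY=0.6000  stride 1/|dx|=1.1547 1/|dy|=2.0000
    cross x-line → (5,6), t=0.4503
    cross y-line → (5,7), t=0.6000
    cross x-line → (4,7), t=1.6050
    cross y-line → (4,8), t=2.6000
    cross x-line → (3,8), t=2.7597
    cross x-line → (2,8), t=3.9144
    cross y-line → (2,9), t=4.6000 (wall)
  → r_1 = 4.6000
beam 2: φ=-90°, α=195°
  d=(-0.9659,-0.2588)  start (6,6)  tX=0.4038 tY=2.7046  stride 1/|dx|=1.0353 1/|dy|=3.8637
    cross x-line → (5,6), t=0.4038
    cross x-line → (4,6), t=1.4390
    cross x-line → (3,6), t=2.4743
    cross y-line → (3,5), t=2.7046
    cross x-line → (2,5), t=3.5096
    cross x-line → (1,5), t=4.5449
    cross x-line → (0,5), t=5.5801 (wall)
  → r_2 = 5.5801
beam 3: φ=-45°, α=240°
  d=(-0.5000,-0.8660)  start (6,6)  tX=0.7800 tY=0.8083  stride 1/|dx|=2.0000 1/|dy|=1.1547
    cross x-line → (5,6), t=0.7800
    cross y-line → (5,5), t=0.8083
    cross y-line → (5,4), t=1.9630
    cross x-line → (4,4), t=2.7800
    cross y-line → (4,3), t=3.1177
    cross y-line → (4,2), t=4.2724
    cross x-line → (3,2), t=4.7800
    cross y-line → (3,1), t=5.4271
    cross y-line → (3,0), t=6.5818 (wall)
  → r_3 = 6.5818
beam 4: φ=0°, α=285°
  d=(0.2588,-0.9659)  start (6,6)  tX=2.3569 tY=0.7247  stride 1/|dx|=3.8637 1/|dy|=1.0353
    cross y-line → (6,5), t=0.7247
    cross y-line → (6,4), t=1.7600
    cross x-line → (7,4), t=2.3569
    cross y-line → (7,3), t=2.7952
    cross y-line → (7,2), t=3.8305
    cross y-line → (7,1), t=4.8658
    cross y-line → (7,0), t=5.9011 (wall)
  → r_4 = 5.9011
beam 5: φ=45°, α=330°
  d=(0.8660,-0.5000)  start (6,6)  tX=0.7044 tY=1.4000  stride 1/|dx|=1.1547 1/|dy|=2.0000
    cross x-line → (7,6), t=0.7044
    cross y-line → (7,5), t=1.4000 (wall)
  → r_5 = 1.4000
beam 6: φ=90°, α=15°
  d=(0.9659,0.2588)  start (6,6)  tX=0.6315 tY=1.1591  stride 1/|dx|=1.0353 1/|dy|=3.8637
    cross x-line → (7,6), t=0.6315
    cross y-line → (7,7), t=1.1591
    cross x-line → (8,7), t=1.6668 (wall)
  → r_6 = 1.6668
beam 7: φ=135°, α=60°
  d=(0.5000,0.8660)  start (6,6)  tX=1.2200 tY=0.3464  stride 1/|dx|=2.0000 1/|dy|=1.1547
    cross y-line → (6,7), t=0.3464
    cross x-line → (7,7), t=1.2200
    cross y-line → (7,8), t=1.5011
    cross y-line → (7,9), t=2.6558 (wall)
  → r_7 = 2.6558

ranges = [4.6000, 5.5801, 6.5818, 5.9011, 1.4000, 1.6668, 2.6558]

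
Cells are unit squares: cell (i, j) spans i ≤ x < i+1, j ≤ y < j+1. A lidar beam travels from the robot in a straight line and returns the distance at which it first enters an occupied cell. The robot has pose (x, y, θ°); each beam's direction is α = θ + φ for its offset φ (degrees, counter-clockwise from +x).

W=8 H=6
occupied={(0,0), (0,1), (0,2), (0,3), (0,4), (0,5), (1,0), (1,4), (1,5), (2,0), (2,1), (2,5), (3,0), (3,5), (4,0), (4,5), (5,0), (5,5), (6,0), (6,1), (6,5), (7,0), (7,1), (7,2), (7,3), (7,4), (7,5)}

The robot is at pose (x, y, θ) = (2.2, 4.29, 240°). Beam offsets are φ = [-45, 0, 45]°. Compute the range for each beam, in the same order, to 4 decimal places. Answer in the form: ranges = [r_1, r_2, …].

beam 1: φ=-45°, α=195°
  direction (-0.9659, -0.2588); cell (2,4); t to first gridline: x 0.2071, y 1.1205 (then +1.0353 / +3.8637)
    (1,4) via x @ 0.2071  # hit
  → r_1 = 0.2071
beam 2: φ=0°, α=240°
  direction (-0.5000, -0.8660); cell (2,4); t to first gridline: x 0.4000, y 0.3349 (then +2.0000 / +1.1547)
    (2,3) via y @ 0.3349
    (1,3) via x @ 0.4000
    (1,2) via y @ 1.4896
    (0,2) via x @ 2.4000  # hit
  → r_2 = 2.4000
beam 3: φ=45°, α=285°
  direction (0.2588, -0.9659); cell (2,4); t to first gridline: x 3.0910, y 0.3002 (then +3.8637 / +1.0353)
    (2,3) via y @ 0.3002
    (2,2) via y @ 1.3355
    (2,1) via y @ 2.3708  # hit
  → r_3 = 2.3708

ranges = [0.2071, 2.4000, 2.3708]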